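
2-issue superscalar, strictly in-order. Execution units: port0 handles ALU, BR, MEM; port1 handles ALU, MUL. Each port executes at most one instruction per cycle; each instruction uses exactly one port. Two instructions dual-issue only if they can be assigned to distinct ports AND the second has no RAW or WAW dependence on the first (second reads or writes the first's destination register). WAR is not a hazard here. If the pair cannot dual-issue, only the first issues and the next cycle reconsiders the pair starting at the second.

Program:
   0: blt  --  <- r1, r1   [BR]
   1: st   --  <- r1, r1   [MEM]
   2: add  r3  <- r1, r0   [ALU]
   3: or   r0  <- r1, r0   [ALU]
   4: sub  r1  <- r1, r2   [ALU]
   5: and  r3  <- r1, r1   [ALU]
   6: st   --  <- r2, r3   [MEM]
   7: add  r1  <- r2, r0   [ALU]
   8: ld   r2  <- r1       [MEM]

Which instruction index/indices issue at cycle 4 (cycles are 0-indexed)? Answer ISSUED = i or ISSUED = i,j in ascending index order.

ISSUED = 6,7

0. blt.BR @i0  | no-port BR/MEM
1. st.MEM;add.ALU @i1,i2  | dual
2. or.ALU;sub.ALU @i3,i4  | dual
3. and.ALU @i5  | RAW r3
4. st.MEM;add.ALU @i6,i7  | dual
5. ld.MEM @i8  | tail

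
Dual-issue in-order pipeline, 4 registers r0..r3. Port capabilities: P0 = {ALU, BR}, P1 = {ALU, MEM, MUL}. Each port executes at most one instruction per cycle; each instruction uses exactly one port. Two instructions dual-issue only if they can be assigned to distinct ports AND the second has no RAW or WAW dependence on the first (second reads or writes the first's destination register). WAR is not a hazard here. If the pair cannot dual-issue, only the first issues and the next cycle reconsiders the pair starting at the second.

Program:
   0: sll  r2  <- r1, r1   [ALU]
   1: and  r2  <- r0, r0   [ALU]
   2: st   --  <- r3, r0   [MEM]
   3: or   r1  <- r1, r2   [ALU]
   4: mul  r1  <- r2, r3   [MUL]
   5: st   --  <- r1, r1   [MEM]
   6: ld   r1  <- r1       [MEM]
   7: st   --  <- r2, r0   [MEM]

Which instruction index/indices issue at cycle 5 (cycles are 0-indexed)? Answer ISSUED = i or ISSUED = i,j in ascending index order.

ISSUED = 6

  cy0 -> i0 (sll.ALU) WAW r2
  cy1 -> i1,i2 (and.ALU st.MEM) pair
  cy2 -> i3 (or.ALU) WAW r1
  cy3 -> i4 (mul.MUL) no-port MUL/MEM
  cy4 -> i5 (st.MEM) no-port MEM/MEM
  cy5 -> i6 (ld.MEM) no-port MEM/MEM
  cy6 -> i7 (st.MEM) tail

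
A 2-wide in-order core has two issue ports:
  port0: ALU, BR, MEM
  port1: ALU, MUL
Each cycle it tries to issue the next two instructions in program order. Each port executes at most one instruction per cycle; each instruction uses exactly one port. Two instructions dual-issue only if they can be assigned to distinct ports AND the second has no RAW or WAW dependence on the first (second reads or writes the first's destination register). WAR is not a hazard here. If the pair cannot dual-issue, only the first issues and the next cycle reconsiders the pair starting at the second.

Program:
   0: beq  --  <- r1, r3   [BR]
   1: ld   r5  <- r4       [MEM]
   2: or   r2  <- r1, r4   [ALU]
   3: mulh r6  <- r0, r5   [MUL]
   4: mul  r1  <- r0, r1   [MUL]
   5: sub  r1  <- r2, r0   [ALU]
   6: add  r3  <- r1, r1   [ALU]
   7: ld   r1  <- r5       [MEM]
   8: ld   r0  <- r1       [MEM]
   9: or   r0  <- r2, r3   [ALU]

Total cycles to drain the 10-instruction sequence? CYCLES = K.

[0] i0  beq.BR  -- no-port BR/MEM
[1] i1+i2  ld.MEM/or.ALU  -- pair
[2] i3  mulh.MUL  -- no-port MUL/MUL
[3] i4  mul.MUL  -- WAW r1
[4] i5  sub.ALU  -- RAW r1
[5] i6+i7  add.ALU/ld.MEM  -- pair
[6] i8  ld.MEM  -- WAW r0
[7] i9  or.ALU  -- tail

CYCLES = 8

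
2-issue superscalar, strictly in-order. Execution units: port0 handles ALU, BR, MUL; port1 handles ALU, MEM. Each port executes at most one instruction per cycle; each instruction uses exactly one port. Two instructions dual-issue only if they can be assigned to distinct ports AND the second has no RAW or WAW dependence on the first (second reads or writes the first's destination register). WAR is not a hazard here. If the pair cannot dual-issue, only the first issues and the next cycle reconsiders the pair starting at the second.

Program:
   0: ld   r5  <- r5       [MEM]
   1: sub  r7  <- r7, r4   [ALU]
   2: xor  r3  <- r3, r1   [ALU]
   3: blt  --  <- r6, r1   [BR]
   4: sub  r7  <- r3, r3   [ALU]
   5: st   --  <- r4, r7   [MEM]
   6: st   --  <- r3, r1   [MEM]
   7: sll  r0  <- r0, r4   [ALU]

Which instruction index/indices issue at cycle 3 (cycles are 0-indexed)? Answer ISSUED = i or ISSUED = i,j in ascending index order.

ISSUED = 5

  cy0 -> i0&i1 (ld.MEM;sub.ALU) pair
  cy1 -> i2&i3 (xor.ALU;blt.BR) pair
  cy2 -> i4 (sub.ALU) RAW r7
  cy3 -> i5 (st.MEM) no-port MEM/MEM
  cy4 -> i6&i7 (st.MEM;sll.ALU) pair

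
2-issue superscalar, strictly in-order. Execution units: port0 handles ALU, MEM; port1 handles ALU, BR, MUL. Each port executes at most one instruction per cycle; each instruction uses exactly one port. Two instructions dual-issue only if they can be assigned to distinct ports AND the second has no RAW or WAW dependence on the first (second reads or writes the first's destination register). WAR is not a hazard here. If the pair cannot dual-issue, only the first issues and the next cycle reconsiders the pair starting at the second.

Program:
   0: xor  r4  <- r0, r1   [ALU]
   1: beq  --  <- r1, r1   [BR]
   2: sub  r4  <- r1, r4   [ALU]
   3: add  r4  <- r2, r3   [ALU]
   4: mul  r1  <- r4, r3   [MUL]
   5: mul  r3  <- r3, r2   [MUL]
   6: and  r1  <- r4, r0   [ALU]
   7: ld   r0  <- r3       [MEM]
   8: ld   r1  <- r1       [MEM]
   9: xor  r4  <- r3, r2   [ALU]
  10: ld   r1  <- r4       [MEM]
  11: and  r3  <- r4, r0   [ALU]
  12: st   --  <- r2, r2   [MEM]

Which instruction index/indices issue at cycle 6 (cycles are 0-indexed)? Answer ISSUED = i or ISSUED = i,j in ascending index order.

ISSUED = 8,9

t=0 i0&i1:xor.ALU;beq.BR ; 2-wide
t=1 i2:sub.ALU ; WAW r4
t=2 i3:add.ALU ; RAW r4
t=3 i4:mul.MUL ; no-port MUL/MUL
t=4 i5&i6:mul.MUL;and.ALU ; 2-wide
t=5 i7:ld.MEM ; no-port MEM/MEM
t=6 i8&i9:ld.MEM;xor.ALU ; 2-wide
t=7 i10&i11:ld.MEM;and.ALU ; 2-wide
t=8 i12:st.MEM ; tail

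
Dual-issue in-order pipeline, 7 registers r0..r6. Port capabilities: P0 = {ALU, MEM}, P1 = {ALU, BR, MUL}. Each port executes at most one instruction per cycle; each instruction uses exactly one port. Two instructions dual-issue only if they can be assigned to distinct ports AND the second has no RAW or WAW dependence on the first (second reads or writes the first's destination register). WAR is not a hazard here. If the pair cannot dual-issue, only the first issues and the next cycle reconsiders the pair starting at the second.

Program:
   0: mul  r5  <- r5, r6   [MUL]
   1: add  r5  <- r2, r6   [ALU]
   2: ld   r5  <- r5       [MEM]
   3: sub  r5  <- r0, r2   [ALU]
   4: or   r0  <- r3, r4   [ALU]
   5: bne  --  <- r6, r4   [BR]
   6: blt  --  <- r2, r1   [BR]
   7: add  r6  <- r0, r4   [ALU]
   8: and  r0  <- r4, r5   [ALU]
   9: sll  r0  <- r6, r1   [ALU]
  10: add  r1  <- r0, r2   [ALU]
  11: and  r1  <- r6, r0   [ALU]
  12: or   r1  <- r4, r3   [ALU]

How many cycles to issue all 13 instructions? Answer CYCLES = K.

c0: i0 mul.MUL  WAW r5
c1: i1 add.ALU  RAW+WAW r5
c2: i2 ld.MEM  WAW r5
c3: i3&i4 sub.ALU;or.ALU  2-wide
c4: i5 bne.BR  no-port BR/BR
c5: i6&i7 blt.BR;add.ALU  2-wide
c6: i8 and.ALU  WAW r0
c7: i9 sll.ALU  RAW r0
c8: i10 add.ALU  WAW r1
c9: i11 and.ALU  WAW r1
c10: i12 or.ALU  tail

CYCLES = 11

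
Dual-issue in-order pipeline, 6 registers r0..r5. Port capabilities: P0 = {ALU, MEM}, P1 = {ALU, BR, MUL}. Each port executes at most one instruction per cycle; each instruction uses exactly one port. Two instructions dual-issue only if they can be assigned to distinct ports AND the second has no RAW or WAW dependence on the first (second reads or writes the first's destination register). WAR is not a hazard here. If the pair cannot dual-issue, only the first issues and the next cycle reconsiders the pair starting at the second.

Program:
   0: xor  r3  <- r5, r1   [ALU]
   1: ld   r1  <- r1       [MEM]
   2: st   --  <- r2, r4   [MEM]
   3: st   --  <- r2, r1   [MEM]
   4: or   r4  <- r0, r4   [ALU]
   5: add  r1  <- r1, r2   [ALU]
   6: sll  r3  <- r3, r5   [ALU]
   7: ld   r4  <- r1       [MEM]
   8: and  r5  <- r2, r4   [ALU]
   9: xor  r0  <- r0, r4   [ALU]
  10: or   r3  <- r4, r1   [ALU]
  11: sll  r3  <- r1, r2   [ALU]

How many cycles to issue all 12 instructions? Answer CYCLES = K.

CYCLES = 8

  cy0 -> i0,i1 (xor.ALU+ld.MEM) pair
  cy1 -> i2 (st.MEM) no-port MEM/MEM
  cy2 -> i3,i4 (st.MEM+or.ALU) pair
  cy3 -> i5,i6 (add.ALU+sll.ALU) pair
  cy4 -> i7 (ld.MEM) RAW r4
  cy5 -> i8,i9 (and.ALU+xor.ALU) pair
  cy6 -> i10 (or.ALU) WAW r3
  cy7 -> i11 (sll.ALU) tail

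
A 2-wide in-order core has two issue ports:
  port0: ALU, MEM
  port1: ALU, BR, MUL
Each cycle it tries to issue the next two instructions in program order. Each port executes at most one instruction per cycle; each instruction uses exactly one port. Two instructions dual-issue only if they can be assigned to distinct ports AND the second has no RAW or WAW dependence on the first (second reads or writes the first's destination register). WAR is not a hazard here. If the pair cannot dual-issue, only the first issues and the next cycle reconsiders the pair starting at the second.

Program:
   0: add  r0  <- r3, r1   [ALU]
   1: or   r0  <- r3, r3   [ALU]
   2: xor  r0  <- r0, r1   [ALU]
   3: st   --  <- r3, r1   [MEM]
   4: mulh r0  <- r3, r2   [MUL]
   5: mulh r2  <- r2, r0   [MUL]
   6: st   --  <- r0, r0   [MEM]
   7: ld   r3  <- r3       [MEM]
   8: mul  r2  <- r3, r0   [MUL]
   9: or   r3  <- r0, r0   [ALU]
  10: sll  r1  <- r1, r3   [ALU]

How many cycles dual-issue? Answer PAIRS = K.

PAIRS = 3

0. add @i0  | WAW r0
1. or @i1  | RAW+WAW r0
2. xor+st @i2+i3  | 2-wide
3. mulh @i4  | no-port MUL/MUL
4. mulh+st @i5+i6  | 2-wide
5. ld @i7  | RAW r3
6. mul+or @i8+i9  | 2-wide
7. sll @i10  | tail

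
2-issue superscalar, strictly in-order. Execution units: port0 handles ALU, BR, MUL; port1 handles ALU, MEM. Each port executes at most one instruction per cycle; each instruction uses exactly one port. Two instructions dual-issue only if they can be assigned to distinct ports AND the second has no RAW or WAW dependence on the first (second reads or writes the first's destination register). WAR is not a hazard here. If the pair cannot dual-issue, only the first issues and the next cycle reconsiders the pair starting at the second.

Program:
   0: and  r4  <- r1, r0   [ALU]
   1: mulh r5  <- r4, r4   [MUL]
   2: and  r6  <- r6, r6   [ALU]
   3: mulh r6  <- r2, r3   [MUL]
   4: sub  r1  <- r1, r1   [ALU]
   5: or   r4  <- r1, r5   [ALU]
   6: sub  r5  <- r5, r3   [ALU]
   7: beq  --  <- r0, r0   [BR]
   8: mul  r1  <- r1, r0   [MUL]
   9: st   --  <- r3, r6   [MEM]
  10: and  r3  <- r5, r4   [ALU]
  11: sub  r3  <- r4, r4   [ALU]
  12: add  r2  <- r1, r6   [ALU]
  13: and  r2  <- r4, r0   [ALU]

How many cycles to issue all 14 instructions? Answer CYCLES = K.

CYCLES = 9

  cy0 -> i0 (and.ALU) RAW r4
  cy1 -> i1/i2 (mulh.MUL/and.ALU) dual
  cy2 -> i3/i4 (mulh.MUL/sub.ALU) dual
  cy3 -> i5/i6 (or.ALU/sub.ALU) dual
  cy4 -> i7 (beq.BR) no-port BR/MUL
  cy5 -> i8/i9 (mul.MUL/st.MEM) dual
  cy6 -> i10 (and.ALU) WAW r3
  cy7 -> i11/i12 (sub.ALU/add.ALU) dual
  cy8 -> i13 (and.ALU) tail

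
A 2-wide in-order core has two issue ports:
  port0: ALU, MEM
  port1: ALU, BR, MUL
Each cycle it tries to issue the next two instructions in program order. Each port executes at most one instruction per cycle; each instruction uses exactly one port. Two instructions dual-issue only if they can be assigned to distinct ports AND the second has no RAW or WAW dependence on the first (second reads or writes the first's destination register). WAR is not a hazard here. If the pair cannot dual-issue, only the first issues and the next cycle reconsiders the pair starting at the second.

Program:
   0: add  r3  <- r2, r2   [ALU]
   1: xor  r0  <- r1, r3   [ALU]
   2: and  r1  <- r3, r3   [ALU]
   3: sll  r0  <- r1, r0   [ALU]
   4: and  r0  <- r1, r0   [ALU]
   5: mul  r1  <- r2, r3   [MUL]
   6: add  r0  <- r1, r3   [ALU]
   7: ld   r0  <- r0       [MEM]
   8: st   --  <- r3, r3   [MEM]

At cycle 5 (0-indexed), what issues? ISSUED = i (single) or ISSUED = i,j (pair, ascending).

ISSUED = 7

[0] i0  add  -- RAW r3
[1] i1+i2  xor and  -- 2-wide
[2] i3  sll  -- RAW+WAW r0
[3] i4+i5  and mul  -- 2-wide
[4] i6  add  -- RAW+WAW r0
[5] i7  ld  -- no-port MEM/MEM
[6] i8  st  -- tail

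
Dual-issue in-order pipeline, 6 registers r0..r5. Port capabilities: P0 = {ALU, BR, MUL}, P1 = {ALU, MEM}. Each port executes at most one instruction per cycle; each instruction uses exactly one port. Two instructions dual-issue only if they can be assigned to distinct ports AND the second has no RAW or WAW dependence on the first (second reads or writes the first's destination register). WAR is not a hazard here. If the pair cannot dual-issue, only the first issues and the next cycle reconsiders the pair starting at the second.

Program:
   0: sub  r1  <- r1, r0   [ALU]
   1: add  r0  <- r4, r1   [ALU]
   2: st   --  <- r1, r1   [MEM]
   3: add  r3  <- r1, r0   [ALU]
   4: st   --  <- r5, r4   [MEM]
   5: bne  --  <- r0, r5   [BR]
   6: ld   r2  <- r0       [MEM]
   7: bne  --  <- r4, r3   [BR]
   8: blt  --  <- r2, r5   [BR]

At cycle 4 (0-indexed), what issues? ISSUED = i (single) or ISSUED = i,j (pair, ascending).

c0: i0 sub.ALU  RAW r1
c1: i1,i2 add.ALU;st.MEM  dual
c2: i3,i4 add.ALU;st.MEM  dual
c3: i5,i6 bne.BR;ld.MEM  dual
c4: i7 bne.BR  no-port BR/BR
c5: i8 blt.BR  tail

ISSUED = 7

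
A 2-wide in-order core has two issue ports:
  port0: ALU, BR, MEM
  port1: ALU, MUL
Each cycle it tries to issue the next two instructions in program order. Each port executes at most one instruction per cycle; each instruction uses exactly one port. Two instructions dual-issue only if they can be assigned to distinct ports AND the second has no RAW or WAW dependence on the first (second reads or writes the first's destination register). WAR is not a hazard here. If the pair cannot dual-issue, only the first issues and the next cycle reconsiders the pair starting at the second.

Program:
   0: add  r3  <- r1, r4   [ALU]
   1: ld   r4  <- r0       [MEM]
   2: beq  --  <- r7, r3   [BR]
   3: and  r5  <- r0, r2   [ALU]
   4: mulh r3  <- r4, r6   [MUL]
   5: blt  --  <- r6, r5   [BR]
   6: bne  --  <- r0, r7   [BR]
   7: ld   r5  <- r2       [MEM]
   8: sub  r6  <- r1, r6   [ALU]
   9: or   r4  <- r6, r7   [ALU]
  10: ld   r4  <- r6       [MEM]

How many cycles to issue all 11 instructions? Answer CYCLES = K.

CYCLES = 7

0. add.ALU;ld.MEM @i0&i1  | 2-wide
1. beq.BR;and.ALU @i2&i3  | 2-wide
2. mulh.MUL;blt.BR @i4&i5  | 2-wide
3. bne.BR @i6  | no-port BR/MEM
4. ld.MEM;sub.ALU @i7&i8  | 2-wide
5. or.ALU @i9  | WAW r4
6. ld.MEM @i10  | tail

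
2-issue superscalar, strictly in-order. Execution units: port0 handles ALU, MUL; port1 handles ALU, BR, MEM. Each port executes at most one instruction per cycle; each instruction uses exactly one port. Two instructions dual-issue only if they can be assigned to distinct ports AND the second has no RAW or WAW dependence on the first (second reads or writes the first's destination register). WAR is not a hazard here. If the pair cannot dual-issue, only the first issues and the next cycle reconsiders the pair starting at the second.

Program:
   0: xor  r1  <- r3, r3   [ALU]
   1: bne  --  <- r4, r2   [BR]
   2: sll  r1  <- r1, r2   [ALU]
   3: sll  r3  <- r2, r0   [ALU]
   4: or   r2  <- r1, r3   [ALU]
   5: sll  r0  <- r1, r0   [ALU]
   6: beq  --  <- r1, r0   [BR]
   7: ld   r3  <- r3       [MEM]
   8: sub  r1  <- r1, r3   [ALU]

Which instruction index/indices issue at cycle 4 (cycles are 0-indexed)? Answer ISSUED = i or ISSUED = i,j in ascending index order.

ISSUED = 7

0. xor.ALU+bne.BR @i0,i1  | dual
1. sll.ALU+sll.ALU @i2,i3  | dual
2. or.ALU+sll.ALU @i4,i5  | dual
3. beq.BR @i6  | no-port BR/MEM
4. ld.MEM @i7  | RAW r3
5. sub.ALU @i8  | tail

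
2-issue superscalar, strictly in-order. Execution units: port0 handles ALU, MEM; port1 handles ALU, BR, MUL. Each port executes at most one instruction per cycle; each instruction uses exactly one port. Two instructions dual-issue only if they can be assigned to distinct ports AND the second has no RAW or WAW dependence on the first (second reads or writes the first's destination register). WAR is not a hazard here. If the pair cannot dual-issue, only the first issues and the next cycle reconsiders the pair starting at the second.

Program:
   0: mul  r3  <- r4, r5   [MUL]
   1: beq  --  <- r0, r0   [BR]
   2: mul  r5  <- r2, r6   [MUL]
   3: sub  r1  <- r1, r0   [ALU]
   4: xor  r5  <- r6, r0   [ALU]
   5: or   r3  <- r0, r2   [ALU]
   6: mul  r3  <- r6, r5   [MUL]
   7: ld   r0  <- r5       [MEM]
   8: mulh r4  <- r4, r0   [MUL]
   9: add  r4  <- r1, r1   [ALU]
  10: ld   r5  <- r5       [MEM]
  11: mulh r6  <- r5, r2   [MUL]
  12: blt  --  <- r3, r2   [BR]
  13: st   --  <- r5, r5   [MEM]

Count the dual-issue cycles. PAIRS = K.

  cy0 -> i0 (mul.MUL) no-port MUL/BR
  cy1 -> i1 (beq.BR) no-port BR/MUL
  cy2 -> i2+i3 (mul.MUL;sub.ALU) 2-wide
  cy3 -> i4+i5 (xor.ALU;or.ALU) 2-wide
  cy4 -> i6+i7 (mul.MUL;ld.MEM) 2-wide
  cy5 -> i8 (mulh.MUL) WAW r4
  cy6 -> i9+i10 (add.ALU;ld.MEM) 2-wide
  cy7 -> i11 (mulh.MUL) no-port MUL/BR
  cy8 -> i12+i13 (blt.BR;st.MEM) 2-wide

PAIRS = 5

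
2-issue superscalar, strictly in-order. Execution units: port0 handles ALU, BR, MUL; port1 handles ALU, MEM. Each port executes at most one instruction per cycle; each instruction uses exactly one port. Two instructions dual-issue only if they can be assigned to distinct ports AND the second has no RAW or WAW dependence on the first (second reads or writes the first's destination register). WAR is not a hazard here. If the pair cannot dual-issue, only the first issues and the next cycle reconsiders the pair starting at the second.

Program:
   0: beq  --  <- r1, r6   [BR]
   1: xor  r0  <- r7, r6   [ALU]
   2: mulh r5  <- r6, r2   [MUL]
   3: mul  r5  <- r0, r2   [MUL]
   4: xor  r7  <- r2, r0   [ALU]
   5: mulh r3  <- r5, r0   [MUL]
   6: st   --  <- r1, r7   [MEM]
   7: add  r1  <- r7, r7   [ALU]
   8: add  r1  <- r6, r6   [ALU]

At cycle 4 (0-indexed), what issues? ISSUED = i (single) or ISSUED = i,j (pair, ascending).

ISSUED = 7

[0] i0,i1  beq/xor  -- pair
[1] i2  mulh  -- no-port MUL/MUL
[2] i3,i4  mul/xor  -- pair
[3] i5,i6  mulh/st  -- pair
[4] i7  add  -- WAW r1
[5] i8  add  -- tail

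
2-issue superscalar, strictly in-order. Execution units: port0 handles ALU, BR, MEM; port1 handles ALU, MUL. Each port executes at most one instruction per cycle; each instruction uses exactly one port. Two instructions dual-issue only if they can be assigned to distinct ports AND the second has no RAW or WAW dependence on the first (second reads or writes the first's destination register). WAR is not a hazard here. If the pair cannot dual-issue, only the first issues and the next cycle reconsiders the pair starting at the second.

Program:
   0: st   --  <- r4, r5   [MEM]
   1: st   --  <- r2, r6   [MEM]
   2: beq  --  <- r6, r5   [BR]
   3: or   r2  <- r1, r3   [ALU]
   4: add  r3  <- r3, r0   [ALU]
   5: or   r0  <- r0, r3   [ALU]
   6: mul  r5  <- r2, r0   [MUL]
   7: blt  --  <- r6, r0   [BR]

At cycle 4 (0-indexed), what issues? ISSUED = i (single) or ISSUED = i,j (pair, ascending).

t=0 i0:st.MEM ; no-port MEM/MEM
t=1 i1:st.MEM ; no-port MEM/BR
t=2 i2/i3:beq.BR;or.ALU ; 2-wide
t=3 i4:add.ALU ; RAW r3
t=4 i5:or.ALU ; RAW r0
t=5 i6/i7:mul.MUL;blt.BR ; 2-wide

ISSUED = 5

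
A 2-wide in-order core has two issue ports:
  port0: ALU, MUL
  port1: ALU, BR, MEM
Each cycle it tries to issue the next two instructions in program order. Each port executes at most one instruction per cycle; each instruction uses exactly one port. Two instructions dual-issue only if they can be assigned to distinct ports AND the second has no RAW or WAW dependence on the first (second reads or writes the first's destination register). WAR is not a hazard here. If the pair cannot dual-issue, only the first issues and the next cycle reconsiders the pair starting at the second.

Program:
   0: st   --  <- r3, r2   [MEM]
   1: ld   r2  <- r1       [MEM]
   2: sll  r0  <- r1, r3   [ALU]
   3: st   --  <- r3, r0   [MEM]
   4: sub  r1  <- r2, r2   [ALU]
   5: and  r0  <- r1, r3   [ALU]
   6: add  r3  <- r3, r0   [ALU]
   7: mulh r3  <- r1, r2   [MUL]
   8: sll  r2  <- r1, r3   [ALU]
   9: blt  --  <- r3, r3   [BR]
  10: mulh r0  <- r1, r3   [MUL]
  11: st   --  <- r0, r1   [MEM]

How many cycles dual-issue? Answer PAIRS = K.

PAIRS = 3

#0 head=0: st i0 no-port MEM/MEM
#1 head=1: ld+sll i1,i2 dual
#2 head=3: st+sub i3,i4 dual
#3 head=5: and i5 RAW r0
#4 head=6: add i6 WAW r3
#5 head=7: mulh i7 RAW r3
#6 head=8: sll+blt i8,i9 dual
#7 head=10: mulh i10 RAW r0
#8 head=11: st i11 tail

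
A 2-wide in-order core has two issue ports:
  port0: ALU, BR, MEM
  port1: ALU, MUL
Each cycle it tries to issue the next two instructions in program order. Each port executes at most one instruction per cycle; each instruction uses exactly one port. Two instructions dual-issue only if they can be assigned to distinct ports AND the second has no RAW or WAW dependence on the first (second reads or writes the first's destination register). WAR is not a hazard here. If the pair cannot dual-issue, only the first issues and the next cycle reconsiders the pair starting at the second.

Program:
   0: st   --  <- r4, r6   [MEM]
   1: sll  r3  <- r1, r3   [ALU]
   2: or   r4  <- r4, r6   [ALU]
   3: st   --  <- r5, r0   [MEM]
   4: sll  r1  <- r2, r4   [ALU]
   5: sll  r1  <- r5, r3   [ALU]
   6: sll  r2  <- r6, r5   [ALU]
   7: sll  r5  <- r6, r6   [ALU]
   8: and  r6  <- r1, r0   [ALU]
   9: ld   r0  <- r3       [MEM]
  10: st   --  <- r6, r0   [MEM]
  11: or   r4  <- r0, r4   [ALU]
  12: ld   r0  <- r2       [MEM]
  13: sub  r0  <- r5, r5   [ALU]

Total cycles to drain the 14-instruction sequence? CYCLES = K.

CYCLES = 9

[0] i0&i1  st.MEM+sll.ALU  -- 2-wide
[1] i2&i3  or.ALU+st.MEM  -- 2-wide
[2] i4  sll.ALU  -- WAW r1
[3] i5&i6  sll.ALU+sll.ALU  -- 2-wide
[4] i7&i8  sll.ALU+and.ALU  -- 2-wide
[5] i9  ld.MEM  -- no-port MEM/MEM
[6] i10&i11  st.MEM+or.ALU  -- 2-wide
[7] i12  ld.MEM  -- WAW r0
[8] i13  sub.ALU  -- tail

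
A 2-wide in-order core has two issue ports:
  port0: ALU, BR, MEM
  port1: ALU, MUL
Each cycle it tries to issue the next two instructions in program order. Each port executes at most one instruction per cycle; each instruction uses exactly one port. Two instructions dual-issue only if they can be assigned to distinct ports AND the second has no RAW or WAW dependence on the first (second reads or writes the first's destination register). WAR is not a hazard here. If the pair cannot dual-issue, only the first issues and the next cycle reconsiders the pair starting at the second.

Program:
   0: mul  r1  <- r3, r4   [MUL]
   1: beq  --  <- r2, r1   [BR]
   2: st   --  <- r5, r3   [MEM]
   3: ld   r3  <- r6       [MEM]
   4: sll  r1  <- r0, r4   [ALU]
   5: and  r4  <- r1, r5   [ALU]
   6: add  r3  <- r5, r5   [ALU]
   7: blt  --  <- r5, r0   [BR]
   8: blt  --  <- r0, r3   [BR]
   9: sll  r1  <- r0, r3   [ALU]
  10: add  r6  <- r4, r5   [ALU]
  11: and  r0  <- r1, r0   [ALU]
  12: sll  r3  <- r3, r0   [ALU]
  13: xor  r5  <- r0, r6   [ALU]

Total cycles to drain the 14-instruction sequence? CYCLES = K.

CYCLES = 9

[0] i0  mul.MUL  -- RAW r1
[1] i1  beq.BR  -- no-port BR/MEM
[2] i2  st.MEM  -- no-port MEM/MEM
[3] i3,i4  ld.MEM;sll.ALU  -- dual
[4] i5,i6  and.ALU;add.ALU  -- dual
[5] i7  blt.BR  -- no-port BR/BR
[6] i8,i9  blt.BR;sll.ALU  -- dual
[7] i10,i11  add.ALU;and.ALU  -- dual
[8] i12,i13  sll.ALU;xor.ALU  -- dual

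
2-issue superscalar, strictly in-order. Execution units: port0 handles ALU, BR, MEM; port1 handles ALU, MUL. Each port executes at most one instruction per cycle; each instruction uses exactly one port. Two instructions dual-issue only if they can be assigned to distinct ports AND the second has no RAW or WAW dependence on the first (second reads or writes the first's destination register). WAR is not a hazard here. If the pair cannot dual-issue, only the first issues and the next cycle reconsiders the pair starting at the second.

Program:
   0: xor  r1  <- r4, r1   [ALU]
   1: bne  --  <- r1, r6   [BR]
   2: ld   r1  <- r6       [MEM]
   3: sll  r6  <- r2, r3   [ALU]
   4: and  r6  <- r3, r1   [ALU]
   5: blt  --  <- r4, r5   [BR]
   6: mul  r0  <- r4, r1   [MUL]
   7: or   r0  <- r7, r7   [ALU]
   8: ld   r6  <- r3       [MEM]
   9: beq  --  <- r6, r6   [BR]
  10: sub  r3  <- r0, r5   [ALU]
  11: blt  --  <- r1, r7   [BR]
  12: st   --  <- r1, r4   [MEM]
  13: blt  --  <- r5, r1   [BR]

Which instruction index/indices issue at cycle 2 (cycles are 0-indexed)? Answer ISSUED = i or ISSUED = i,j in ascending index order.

c0: i0 xor.ALU  RAW r1
c1: i1 bne.BR  no-port BR/MEM
c2: i2/i3 ld.MEM;sll.ALU  2-wide
c3: i4/i5 and.ALU;blt.BR  2-wide
c4: i6 mul.MUL  WAW r0
c5: i7/i8 or.ALU;ld.MEM  2-wide
c6: i9/i10 beq.BR;sub.ALU  2-wide
c7: i11 blt.BR  no-port BR/MEM
c8: i12 st.MEM  no-port MEM/BR
c9: i13 blt.BR  tail

ISSUED = 2,3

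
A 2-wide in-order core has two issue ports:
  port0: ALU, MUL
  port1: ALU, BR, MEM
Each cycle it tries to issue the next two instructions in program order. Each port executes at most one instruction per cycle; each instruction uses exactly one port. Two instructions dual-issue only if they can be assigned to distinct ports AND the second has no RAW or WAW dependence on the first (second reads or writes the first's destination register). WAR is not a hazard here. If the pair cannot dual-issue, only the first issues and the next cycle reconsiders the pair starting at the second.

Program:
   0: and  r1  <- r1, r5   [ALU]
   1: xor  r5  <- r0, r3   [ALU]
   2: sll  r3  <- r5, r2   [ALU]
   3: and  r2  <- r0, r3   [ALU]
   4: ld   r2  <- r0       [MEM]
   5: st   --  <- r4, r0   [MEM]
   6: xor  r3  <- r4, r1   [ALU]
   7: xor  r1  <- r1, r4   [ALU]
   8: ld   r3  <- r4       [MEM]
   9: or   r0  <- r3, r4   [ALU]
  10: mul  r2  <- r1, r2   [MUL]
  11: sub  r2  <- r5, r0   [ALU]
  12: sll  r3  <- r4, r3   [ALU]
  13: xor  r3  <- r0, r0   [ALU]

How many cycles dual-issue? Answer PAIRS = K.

PAIRS = 5

c0: i0,i1 and.ALU/xor.ALU  pair
c1: i2 sll.ALU  RAW r3
c2: i3 and.ALU  WAW r2
c3: i4 ld.MEM  no-port MEM/MEM
c4: i5,i6 st.MEM/xor.ALU  pair
c5: i7,i8 xor.ALU/ld.MEM  pair
c6: i9,i10 or.ALU/mul.MUL  pair
c7: i11,i12 sub.ALU/sll.ALU  pair
c8: i13 xor.ALU  tail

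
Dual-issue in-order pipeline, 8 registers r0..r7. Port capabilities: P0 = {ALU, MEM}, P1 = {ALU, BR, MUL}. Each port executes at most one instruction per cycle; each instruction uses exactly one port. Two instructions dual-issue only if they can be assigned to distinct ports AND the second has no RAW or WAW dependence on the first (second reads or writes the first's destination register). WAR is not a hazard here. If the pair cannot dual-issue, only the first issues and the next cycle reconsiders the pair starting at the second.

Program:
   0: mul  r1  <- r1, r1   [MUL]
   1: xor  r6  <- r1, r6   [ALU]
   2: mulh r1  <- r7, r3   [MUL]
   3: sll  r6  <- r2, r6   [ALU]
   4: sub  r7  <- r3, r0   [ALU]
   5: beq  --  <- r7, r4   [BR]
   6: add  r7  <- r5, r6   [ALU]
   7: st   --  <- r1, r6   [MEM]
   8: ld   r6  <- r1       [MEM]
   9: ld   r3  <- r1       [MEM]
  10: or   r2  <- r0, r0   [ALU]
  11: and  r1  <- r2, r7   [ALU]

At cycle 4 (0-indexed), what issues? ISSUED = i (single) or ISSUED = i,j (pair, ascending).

ISSUED = 7

#0 head=0: mul i0 RAW r1
#1 head=1: xor+mulh i1+i2 pair
#2 head=3: sll+sub i3+i4 pair
#3 head=5: beq+add i5+i6 pair
#4 head=7: st i7 no-port MEM/MEM
#5 head=8: ld i8 no-port MEM/MEM
#6 head=9: ld+or i9+i10 pair
#7 head=11: and i11 tail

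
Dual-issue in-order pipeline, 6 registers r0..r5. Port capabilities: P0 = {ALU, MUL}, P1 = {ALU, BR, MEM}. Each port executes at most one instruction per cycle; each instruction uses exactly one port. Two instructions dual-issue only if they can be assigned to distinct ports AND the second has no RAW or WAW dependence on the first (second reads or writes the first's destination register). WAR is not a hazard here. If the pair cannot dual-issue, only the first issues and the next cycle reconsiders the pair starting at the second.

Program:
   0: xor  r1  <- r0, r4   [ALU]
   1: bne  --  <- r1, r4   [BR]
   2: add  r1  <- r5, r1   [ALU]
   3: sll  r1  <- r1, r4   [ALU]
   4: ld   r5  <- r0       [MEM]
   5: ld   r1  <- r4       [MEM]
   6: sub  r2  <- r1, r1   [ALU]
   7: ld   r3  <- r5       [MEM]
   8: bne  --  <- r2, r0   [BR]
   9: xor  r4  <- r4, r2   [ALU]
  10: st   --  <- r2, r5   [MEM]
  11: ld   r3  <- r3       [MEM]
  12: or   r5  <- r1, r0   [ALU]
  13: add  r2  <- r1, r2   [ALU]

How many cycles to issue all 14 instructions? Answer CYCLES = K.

c0: i0 xor  RAW r1
c1: i1&i2 bne add  pair
c2: i3&i4 sll ld  pair
c3: i5 ld  RAW r1
c4: i6&i7 sub ld  pair
c5: i8&i9 bne xor  pair
c6: i10 st  no-port MEM/MEM
c7: i11&i12 ld or  pair
c8: i13 add  tail

CYCLES = 9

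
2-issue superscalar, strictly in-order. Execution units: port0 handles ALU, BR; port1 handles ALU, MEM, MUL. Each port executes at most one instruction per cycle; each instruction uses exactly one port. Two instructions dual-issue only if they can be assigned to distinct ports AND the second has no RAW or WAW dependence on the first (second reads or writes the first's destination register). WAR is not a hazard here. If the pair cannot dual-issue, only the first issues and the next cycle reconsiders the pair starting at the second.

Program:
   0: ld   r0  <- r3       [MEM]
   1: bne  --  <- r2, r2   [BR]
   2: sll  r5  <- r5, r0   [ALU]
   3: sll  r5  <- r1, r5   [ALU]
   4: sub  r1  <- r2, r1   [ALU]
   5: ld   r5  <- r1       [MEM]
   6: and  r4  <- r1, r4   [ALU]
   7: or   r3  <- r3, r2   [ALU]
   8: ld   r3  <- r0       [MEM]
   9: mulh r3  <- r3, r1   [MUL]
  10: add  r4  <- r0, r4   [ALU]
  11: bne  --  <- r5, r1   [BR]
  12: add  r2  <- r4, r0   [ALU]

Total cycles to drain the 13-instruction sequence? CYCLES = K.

CYCLES = 8

  cy0 -> i0,i1 (ld.MEM+bne.BR) 2-wide
  cy1 -> i2 (sll.ALU) RAW+WAW r5
  cy2 -> i3,i4 (sll.ALU+sub.ALU) 2-wide
  cy3 -> i5,i6 (ld.MEM+and.ALU) 2-wide
  cy4 -> i7 (or.ALU) WAW r3
  cy5 -> i8 (ld.MEM) no-port MEM/MUL
  cy6 -> i9,i10 (mulh.MUL+add.ALU) 2-wide
  cy7 -> i11,i12 (bne.BR+add.ALU) 2-wide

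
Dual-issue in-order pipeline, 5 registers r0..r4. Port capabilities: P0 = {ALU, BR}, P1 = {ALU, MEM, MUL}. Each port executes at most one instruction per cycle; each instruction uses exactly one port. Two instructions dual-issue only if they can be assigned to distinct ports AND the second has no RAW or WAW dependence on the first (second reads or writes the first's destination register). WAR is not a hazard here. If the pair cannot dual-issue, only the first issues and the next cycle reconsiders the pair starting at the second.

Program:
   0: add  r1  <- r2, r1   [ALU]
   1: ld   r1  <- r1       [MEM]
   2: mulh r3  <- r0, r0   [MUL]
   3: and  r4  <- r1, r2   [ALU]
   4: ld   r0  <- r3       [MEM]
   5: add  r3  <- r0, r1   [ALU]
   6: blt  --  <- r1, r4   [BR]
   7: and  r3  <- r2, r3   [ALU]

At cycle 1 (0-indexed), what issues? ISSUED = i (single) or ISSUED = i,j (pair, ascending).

ISSUED = 1

t=0 i0:add.ALU ; RAW+WAW r1
t=1 i1:ld.MEM ; no-port MEM/MUL
t=2 i2/i3:mulh.MUL and.ALU ; 2-wide
t=3 i4:ld.MEM ; RAW r0
t=4 i5/i6:add.ALU blt.BR ; 2-wide
t=5 i7:and.ALU ; tail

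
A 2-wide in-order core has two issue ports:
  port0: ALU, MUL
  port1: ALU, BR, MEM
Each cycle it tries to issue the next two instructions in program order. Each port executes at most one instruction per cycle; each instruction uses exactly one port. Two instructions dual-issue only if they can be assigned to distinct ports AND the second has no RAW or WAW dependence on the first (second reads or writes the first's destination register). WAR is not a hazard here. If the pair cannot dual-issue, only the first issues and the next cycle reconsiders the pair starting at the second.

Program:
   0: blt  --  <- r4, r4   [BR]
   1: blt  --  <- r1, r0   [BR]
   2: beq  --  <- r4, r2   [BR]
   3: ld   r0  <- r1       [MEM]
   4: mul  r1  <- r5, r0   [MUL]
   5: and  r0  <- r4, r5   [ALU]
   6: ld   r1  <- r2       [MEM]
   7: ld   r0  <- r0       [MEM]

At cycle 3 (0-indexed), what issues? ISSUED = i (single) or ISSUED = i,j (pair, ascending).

ISSUED = 3

0. blt.BR @i0  | no-port BR/BR
1. blt.BR @i1  | no-port BR/BR
2. beq.BR @i2  | no-port BR/MEM
3. ld.MEM @i3  | RAW r0
4. mul.MUL/and.ALU @i4+i5  | 2-wide
5. ld.MEM @i6  | no-port MEM/MEM
6. ld.MEM @i7  | tail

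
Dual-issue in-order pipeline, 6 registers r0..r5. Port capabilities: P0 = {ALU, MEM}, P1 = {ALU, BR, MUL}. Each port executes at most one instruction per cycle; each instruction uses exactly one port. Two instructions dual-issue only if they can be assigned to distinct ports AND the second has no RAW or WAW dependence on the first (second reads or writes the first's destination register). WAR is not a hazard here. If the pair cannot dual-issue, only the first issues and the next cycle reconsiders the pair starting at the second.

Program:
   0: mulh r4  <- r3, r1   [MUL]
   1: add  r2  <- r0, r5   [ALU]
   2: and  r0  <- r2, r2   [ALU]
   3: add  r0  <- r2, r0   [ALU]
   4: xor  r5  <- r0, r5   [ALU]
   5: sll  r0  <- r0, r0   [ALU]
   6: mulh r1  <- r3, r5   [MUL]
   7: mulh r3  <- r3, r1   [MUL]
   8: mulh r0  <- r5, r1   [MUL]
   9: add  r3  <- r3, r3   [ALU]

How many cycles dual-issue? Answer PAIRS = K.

[0] i0,i1  mulh/add  -- 2-wide
[1] i2  and  -- RAW+WAW r0
[2] i3  add  -- RAW r0
[3] i4,i5  xor/sll  -- 2-wide
[4] i6  mulh  -- no-port MUL/MUL
[5] i7  mulh  -- no-port MUL/MUL
[6] i8,i9  mulh/add  -- 2-wide

PAIRS = 3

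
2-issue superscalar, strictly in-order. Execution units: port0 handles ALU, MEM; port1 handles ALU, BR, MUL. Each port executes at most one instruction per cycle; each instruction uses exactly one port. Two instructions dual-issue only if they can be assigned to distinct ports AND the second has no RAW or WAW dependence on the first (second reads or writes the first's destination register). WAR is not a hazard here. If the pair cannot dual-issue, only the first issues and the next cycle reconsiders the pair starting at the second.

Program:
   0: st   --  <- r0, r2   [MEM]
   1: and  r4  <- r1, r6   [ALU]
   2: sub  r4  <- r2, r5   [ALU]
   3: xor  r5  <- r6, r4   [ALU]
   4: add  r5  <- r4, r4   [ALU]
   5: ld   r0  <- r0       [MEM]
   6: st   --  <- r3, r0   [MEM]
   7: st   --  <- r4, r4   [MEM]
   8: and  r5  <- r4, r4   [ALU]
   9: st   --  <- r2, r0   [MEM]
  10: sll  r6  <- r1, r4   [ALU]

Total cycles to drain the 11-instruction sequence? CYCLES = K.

CYCLES = 7

#0 head=0: st;and i0,i1 2-wide
#1 head=2: sub i2 RAW r4
#2 head=3: xor i3 WAW r5
#3 head=4: add;ld i4,i5 2-wide
#4 head=6: st i6 no-port MEM/MEM
#5 head=7: st;and i7,i8 2-wide
#6 head=9: st;sll i9,i10 2-wide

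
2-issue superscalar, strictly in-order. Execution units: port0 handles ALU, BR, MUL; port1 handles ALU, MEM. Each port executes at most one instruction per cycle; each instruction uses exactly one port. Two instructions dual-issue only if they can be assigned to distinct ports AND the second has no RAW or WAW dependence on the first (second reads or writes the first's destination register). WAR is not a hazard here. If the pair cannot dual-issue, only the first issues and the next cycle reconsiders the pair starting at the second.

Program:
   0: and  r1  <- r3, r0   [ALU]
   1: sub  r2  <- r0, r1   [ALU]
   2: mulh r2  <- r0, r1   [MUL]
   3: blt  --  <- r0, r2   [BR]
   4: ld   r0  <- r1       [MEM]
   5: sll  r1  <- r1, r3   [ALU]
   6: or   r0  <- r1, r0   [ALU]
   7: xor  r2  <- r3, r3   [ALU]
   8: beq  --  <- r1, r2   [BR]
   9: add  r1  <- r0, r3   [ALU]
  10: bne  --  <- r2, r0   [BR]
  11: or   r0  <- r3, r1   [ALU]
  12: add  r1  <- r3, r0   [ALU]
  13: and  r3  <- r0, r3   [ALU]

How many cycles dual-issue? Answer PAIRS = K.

0. and @i0  | RAW r1
1. sub @i1  | WAW r2
2. mulh @i2  | no-port MUL/BR
3. blt/ld @i3+i4  | 2-wide
4. sll @i5  | RAW r1
5. or/xor @i6+i7  | 2-wide
6. beq/add @i8+i9  | 2-wide
7. bne/or @i10+i11  | 2-wide
8. add/and @i12+i13  | 2-wide

PAIRS = 5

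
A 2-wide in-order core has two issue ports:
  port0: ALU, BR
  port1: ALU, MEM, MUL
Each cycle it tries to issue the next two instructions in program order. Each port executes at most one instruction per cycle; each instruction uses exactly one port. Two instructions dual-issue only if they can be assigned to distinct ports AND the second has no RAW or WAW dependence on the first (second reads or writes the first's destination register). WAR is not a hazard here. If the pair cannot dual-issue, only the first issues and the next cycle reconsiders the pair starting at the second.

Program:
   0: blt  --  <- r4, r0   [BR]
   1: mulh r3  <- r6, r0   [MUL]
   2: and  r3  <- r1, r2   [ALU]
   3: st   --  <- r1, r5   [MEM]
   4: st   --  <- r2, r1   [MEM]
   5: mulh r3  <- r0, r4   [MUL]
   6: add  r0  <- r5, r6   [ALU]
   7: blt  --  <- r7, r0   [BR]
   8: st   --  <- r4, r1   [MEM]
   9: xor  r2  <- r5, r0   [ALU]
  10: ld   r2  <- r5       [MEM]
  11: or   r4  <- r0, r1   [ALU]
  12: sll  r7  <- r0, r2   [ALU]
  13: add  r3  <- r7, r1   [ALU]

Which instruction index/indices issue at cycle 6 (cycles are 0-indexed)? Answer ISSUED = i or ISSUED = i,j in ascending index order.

ISSUED = 10,11

#0 head=0: blt.BR mulh.MUL i0&i1 2-wide
#1 head=2: and.ALU st.MEM i2&i3 2-wide
#2 head=4: st.MEM i4 no-port MEM/MUL
#3 head=5: mulh.MUL add.ALU i5&i6 2-wide
#4 head=7: blt.BR st.MEM i7&i8 2-wide
#5 head=9: xor.ALU i9 WAW r2
#6 head=10: ld.MEM or.ALU i10&i11 2-wide
#7 head=12: sll.ALU i12 RAW r7
#8 head=13: add.ALU i13 tail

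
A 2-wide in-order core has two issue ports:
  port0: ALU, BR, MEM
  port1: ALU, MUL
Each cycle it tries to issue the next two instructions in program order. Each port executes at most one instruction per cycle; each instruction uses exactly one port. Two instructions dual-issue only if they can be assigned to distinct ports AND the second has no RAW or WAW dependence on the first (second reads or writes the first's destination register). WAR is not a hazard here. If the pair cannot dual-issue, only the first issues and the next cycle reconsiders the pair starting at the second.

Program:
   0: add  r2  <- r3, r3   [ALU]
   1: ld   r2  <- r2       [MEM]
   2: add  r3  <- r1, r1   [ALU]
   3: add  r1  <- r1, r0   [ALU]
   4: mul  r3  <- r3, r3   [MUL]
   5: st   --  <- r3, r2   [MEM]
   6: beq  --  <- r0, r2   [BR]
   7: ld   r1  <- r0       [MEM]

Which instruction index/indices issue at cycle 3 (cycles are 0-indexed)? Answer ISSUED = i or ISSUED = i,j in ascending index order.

  cy0 -> i0 (add) RAW+WAW r2
  cy1 -> i1/i2 (ld/add) dual
  cy2 -> i3/i4 (add/mul) dual
  cy3 -> i5 (st) no-port MEM/BR
  cy4 -> i6 (beq) no-port BR/MEM
  cy5 -> i7 (ld) tail

ISSUED = 5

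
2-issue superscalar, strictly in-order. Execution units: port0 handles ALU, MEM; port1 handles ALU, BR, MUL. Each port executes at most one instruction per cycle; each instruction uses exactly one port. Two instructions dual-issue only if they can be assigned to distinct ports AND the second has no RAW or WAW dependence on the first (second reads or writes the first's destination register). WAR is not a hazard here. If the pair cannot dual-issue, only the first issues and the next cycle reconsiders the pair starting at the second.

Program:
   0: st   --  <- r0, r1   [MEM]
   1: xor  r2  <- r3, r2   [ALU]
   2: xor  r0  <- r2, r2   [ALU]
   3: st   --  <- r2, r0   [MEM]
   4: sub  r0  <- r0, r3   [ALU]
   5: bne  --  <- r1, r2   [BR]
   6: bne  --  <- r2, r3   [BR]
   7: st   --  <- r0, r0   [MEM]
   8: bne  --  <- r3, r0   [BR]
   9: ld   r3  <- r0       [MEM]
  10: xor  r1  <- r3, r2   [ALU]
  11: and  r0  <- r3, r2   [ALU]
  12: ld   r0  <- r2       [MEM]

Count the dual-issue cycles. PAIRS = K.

PAIRS = 5

t=0 i0&i1:st xor ; 2-wide
t=1 i2:xor ; RAW r0
t=2 i3&i4:st sub ; 2-wide
t=3 i5:bne ; no-port BR/BR
t=4 i6&i7:bne st ; 2-wide
t=5 i8&i9:bne ld ; 2-wide
t=6 i10&i11:xor and ; 2-wide
t=7 i12:ld ; tail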